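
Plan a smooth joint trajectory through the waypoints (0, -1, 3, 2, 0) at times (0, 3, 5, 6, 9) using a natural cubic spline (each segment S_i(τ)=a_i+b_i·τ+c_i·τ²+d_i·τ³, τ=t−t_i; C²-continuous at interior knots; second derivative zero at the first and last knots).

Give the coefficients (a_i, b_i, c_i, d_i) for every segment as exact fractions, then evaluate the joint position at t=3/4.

Δ: Δ0=-1/3, Δ1=2, Δ2=-1, Δ3=-2/3
row 1: diag=10, rhs=14; c'=1/5, d'=7/5
row 2: denom=6−2·1/5=28/5; d'=(-18−2·7/5)/(28/5)=-26/7
row 3: denom=8−1·5/28=219/28; d'=(2−1·-26/7)/(219/28)=160/219
back: M3=160/219
back: M2=-26/7−5/28·160/219=-842/219
back: M1=7/5−1/5·-842/219=475/219
M: M0=0, M1=475/219, M2=-842/219, M3=160/219, M4=0
seg 0: a=0, c=M0/2=0, d=(M1−M0)/(6·3)=475/3942, b=Δ0−h0·(2M0+M1)/6=-207/146
seg 1: a=-1, c=M1/2=475/438, d=(M2−M1)/(6·2)=-439/876, b=Δ1−h1·(2M1+M2)/6=134/73
seg 2: a=3, c=M2/2=-421/219, d=(M3−M2)/(6·1)=167/219, b=Δ2−h2·(2M2+M3)/6=35/219
seg 3: a=2, c=M3/2=80/219, d=(M4−M3)/(6·3)=-80/1971, b=Δ3−h3·(2M3+M4)/6=-102/73
t_q=3/4 → seg 0, τ=3/4; S=0+-207/146·τ+0·τ²+475/3942·τ³=-9461/9344

  seg 0: a=0 b=-207/146 c=0 d=475/3942
  seg 1: a=-1 b=134/73 c=475/438 d=-439/876
  seg 2: a=3 b=35/219 c=-421/219 d=167/219
  seg 3: a=2 b=-102/73 c=80/219 d=-80/1971
S(3/4) = -9461/9344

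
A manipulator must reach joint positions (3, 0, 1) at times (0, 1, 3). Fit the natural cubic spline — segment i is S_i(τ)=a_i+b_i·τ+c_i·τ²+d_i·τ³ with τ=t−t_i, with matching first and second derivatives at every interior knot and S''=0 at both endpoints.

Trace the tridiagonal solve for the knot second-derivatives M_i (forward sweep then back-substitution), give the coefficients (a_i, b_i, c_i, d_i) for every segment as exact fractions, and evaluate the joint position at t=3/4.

  seg 0: a=3 b=-43/12 c=0 d=7/12
  seg 1: a=0 b=-11/6 c=7/4 d=-7/24
S(3/4) = 143/256

Δ: Δ0=-3, Δ1=1/2
row 1: diag=6, rhs=21; c'=1/3, d'=7/2
back: M1=7/2
M: M0=0, M1=7/2, M2=0
seg 0: a=3, c=M0/2=0, d=(M1−M0)/(6·1)=7/12, b=Δ0−h0·(2M0+M1)/6=-43/12
seg 1: a=0, c=M1/2=7/4, d=(M2−M1)/(6·2)=-7/24, b=Δ1−h1·(2M1+M2)/6=-11/6
t_q=3/4 → seg 0, τ=3/4; S=3+-43/12·τ+0·τ²+7/12·τ³=143/256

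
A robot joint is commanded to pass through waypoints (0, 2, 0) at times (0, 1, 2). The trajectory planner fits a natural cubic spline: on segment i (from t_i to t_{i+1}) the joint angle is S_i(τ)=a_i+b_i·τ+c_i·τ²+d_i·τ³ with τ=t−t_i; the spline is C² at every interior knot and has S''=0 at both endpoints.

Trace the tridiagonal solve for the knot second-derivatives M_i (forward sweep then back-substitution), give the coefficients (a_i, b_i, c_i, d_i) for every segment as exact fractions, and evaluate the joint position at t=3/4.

  seg 0: a=0 b=3 c=0 d=-1
  seg 1: a=2 b=0 c=-3 d=1
S(3/4) = 117/64

Δ: Δ0=2, Δ1=-2
row 1: diag=4, rhs=-24; c'=1/4, d'=-6
back: M1=-6
M: M0=0, M1=-6, M2=0
seg 0: a=0, c=M0/2=0, d=(M1−M0)/(6·1)=-1, b=Δ0−h0·(2M0+M1)/6=3
seg 1: a=2, c=M1/2=-3, d=(M2−M1)/(6·1)=1, b=Δ1−h1·(2M1+M2)/6=0
t_q=3/4 → seg 0, τ=3/4; S=0+3·τ+0·τ²+-1·τ³=117/64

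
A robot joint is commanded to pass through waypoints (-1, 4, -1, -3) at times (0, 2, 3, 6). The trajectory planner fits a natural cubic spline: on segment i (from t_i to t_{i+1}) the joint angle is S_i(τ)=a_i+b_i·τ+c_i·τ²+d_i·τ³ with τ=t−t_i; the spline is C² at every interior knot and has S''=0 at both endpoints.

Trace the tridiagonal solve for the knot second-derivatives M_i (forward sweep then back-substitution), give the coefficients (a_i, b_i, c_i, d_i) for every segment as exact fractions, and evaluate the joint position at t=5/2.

Δ: Δ0=5/2, Δ1=-5, Δ2=-2/3
row 1: diag=6, rhs=-45; c'=1/6, d'=-15/2
row 2: denom=8−1·1/6=47/6; d'=(26−1·-15/2)/(47/6)=201/47
back: M2=201/47
back: M1=-15/2−1/6·201/47=-386/47
M: M0=0, M1=-386/47, M2=201/47, M3=0
seg 0: a=-1, c=M0/2=0, d=(M1−M0)/(6·2)=-193/282, b=Δ0−h0·(2M0+M1)/6=1477/282
seg 1: a=4, c=M1/2=-193/47, d=(M2−M1)/(6·1)=587/282, b=Δ1−h1·(2M1+M2)/6=-839/282
seg 2: a=-1, c=M2/2=201/94, d=(M3−M2)/(6·3)=-67/282, b=Δ2−h2·(2M2+M3)/6=-697/141
t_q=5/2 → seg 1, τ=1/2; S=4+-839/282·τ+-193/47·τ²+587/282·τ³=1313/752

  seg 0: a=-1 b=1477/282 c=0 d=-193/282
  seg 1: a=4 b=-839/282 c=-193/47 d=587/282
  seg 2: a=-1 b=-697/141 c=201/94 d=-67/282
S(5/2) = 1313/752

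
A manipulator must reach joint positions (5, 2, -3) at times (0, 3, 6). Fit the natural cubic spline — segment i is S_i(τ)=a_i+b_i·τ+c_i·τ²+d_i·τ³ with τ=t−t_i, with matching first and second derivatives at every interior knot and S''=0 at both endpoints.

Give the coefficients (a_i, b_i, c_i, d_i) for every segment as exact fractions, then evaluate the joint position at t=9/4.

  seg 0: a=5 b=-5/6 c=0 d=-1/54
  seg 1: a=2 b=-4/3 c=-1/6 d=1/54
S(9/4) = 373/128

Δ: Δ0=-1, Δ1=-5/3
row 1: diag=12, rhs=-4; c'=1/4, d'=-1/3
back: M1=-1/3
M: M0=0, M1=-1/3, M2=0
seg 0: a=5, c=M0/2=0, d=(M1−M0)/(6·3)=-1/54, b=Δ0−h0·(2M0+M1)/6=-5/6
seg 1: a=2, c=M1/2=-1/6, d=(M2−M1)/(6·3)=1/54, b=Δ1−h1·(2M1+M2)/6=-4/3
t_q=9/4 → seg 0, τ=9/4; S=5+-5/6·τ+0·τ²+-1/54·τ³=373/128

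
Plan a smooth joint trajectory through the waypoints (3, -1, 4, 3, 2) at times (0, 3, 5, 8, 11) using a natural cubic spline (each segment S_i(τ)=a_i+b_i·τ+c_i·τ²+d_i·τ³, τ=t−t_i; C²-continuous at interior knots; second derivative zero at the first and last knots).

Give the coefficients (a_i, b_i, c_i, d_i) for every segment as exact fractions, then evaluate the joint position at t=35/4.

  seg 0: a=3 b=-1931/708 c=0 d=329/2124
  seg 1: a=-1 b=515/354 c=329/236 d=-617/1416
  seg 2: a=4 b=319/177 c=-72/59 d=10/59
  seg 3: a=3 b=-167/177 c=18/59 d=-2/59
S(35/4) = 4625/1888

Δ: Δ0=-4/3, Δ1=5/2, Δ2=-1/3, Δ3=-1/3
row 1: diag=10, rhs=23; c'=1/5, d'=23/10
row 2: denom=10−2·1/5=48/5; d'=(-17−2·23/10)/(48/5)=-9/4
row 3: denom=12−3·5/16=177/16; d'=(0−3·-9/4)/(177/16)=36/59
back: M3=36/59
back: M2=-9/4−5/16·36/59=-144/59
back: M1=23/10−1/5·-144/59=329/118
M: M0=0, M1=329/118, M2=-144/59, M3=36/59, M4=0
seg 0: a=3, c=M0/2=0, d=(M1−M0)/(6·3)=329/2124, b=Δ0−h0·(2M0+M1)/6=-1931/708
seg 1: a=-1, c=M1/2=329/236, d=(M2−M1)/(6·2)=-617/1416, b=Δ1−h1·(2M1+M2)/6=515/354
seg 2: a=4, c=M2/2=-72/59, d=(M3−M2)/(6·3)=10/59, b=Δ2−h2·(2M2+M3)/6=319/177
seg 3: a=3, c=M3/2=18/59, d=(M4−M3)/(6·3)=-2/59, b=Δ3−h3·(2M3+M4)/6=-167/177
t_q=35/4 → seg 3, τ=3/4; S=3+-167/177·τ+18/59·τ²+-2/59·τ³=4625/1888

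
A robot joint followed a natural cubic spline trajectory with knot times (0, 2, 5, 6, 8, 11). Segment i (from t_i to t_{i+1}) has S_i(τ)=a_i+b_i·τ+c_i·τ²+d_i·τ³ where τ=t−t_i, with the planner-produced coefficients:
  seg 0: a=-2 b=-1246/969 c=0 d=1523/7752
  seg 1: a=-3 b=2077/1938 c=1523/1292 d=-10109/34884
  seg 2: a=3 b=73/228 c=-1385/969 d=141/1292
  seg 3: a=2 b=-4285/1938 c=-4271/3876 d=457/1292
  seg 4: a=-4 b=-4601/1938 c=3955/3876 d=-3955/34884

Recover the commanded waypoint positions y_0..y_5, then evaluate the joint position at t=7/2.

y_0=-2 y_1=-3 y_2=3 y_3=2 y_4=-4 y_5=-5
S(7/2) = 2913/10336

y_0 = S_0(0) = a_0 = -2
y_1 = S_1(0) = a_1 = -3
y_2 = S_2(0) = a_2 = 3
y_3 = S_3(0) = a_3 = 2
y_4 = S_4(0) = a_4 = -4
y_5 = S_4(3) = -5
t_q=7/2 is in segment 1 (τ=3/2); S_1(τ)=2913/10336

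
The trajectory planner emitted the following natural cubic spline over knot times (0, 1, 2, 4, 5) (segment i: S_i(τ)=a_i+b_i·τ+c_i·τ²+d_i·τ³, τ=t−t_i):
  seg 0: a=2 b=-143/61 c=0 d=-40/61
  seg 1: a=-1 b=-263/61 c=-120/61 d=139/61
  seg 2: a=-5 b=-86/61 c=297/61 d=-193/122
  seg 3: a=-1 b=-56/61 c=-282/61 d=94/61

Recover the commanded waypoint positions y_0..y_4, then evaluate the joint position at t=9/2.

y_0 = S_0(0) = a_0 = 2
y_1 = S_1(0) = a_1 = -1
y_2 = S_2(0) = a_2 = -5
y_3 = S_3(0) = a_3 = -1
y_4 = S_3(1) = -5
t_q=9/2 is in segment 3 (τ=1/2); S_3(τ)=-591/244

y_0=2 y_1=-1 y_2=-5 y_3=-1 y_4=-5
S(9/2) = -591/244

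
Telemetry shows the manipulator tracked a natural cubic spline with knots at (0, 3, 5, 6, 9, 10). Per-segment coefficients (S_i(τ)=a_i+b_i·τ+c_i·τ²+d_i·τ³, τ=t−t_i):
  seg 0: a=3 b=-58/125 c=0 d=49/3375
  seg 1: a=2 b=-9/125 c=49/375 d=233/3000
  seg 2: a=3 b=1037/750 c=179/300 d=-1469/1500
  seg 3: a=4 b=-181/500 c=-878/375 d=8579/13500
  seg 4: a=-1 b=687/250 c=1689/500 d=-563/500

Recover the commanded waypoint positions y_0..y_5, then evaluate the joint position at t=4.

y_0 = S_0(0) = a_0 = 3
y_1 = S_1(0) = a_1 = 2
y_2 = S_2(0) = a_2 = 3
y_3 = S_3(0) = a_3 = 4
y_4 = S_4(0) = a_4 = -1
y_5 = S_4(1) = 4
t_q=4 is in segment 1 (τ=1); S_1(τ)=6409/3000

y_0=3 y_1=2 y_2=3 y_3=4 y_4=-1 y_5=4
S(4) = 6409/3000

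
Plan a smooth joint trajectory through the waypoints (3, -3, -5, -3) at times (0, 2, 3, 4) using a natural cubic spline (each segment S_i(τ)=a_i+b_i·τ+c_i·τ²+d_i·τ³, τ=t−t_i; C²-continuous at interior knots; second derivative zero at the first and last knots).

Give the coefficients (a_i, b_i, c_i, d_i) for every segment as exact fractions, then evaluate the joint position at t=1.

  seg 0: a=3 b=-3 c=0 d=0
  seg 1: a=-3 b=-3 c=0 d=1
  seg 2: a=-5 b=0 c=3 d=-1
S(1) = 0

Δ: Δ0=-3, Δ1=-2, Δ2=2
row 1: diag=6, rhs=6; c'=1/6, d'=1
row 2: denom=4−1·1/6=23/6; d'=(24−1·1)/(23/6)=6
back: M2=6
back: M1=1−1/6·6=0
M: M0=0, M1=0, M2=6, M3=0
seg 0: a=3, c=M0/2=0, d=(M1−M0)/(6·2)=0, b=Δ0−h0·(2M0+M1)/6=-3
seg 1: a=-3, c=M1/2=0, d=(M2−M1)/(6·1)=1, b=Δ1−h1·(2M1+M2)/6=-3
seg 2: a=-5, c=M2/2=3, d=(M3−M2)/(6·1)=-1, b=Δ2−h2·(2M2+M3)/6=0
t_q=1 → seg 0, τ=1; S=3+-3·τ+0·τ²+0·τ³=0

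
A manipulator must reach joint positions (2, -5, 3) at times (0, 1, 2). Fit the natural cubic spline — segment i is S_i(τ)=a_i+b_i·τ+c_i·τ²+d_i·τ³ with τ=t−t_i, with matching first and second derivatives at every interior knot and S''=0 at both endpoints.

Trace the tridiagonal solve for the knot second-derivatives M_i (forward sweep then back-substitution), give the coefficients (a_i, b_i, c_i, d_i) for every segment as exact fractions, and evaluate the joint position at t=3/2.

  seg 0: a=2 b=-43/4 c=0 d=15/4
  seg 1: a=-5 b=1/2 c=45/4 d=-15/4
S(3/2) = -77/32

Δ: Δ0=-7, Δ1=8
row 1: diag=4, rhs=90; c'=1/4, d'=45/2
back: M1=45/2
M: M0=0, M1=45/2, M2=0
seg 0: a=2, c=M0/2=0, d=(M1−M0)/(6·1)=15/4, b=Δ0−h0·(2M0+M1)/6=-43/4
seg 1: a=-5, c=M1/2=45/4, d=(M2−M1)/(6·1)=-15/4, b=Δ1−h1·(2M1+M2)/6=1/2
t_q=3/2 → seg 1, τ=1/2; S=-5+1/2·τ+45/4·τ²+-15/4·τ³=-77/32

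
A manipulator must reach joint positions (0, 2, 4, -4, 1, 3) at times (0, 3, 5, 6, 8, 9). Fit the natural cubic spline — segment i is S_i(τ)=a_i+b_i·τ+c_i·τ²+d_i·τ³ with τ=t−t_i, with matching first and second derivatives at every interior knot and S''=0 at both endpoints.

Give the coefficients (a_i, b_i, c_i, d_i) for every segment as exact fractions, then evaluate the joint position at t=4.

Δ: Δ0=2/3, Δ1=1, Δ2=-8, Δ3=5/2, Δ4=2
row 1: diag=10, rhs=2; c'=1/5, d'=1/5
row 2: denom=6−2·1/5=28/5; d'=(-54−2·1/5)/(28/5)=-68/7
row 3: denom=6−1·5/28=163/28; d'=(63−1·-68/7)/(163/28)=2036/163
row 4: denom=6−2·56/163=866/163; d'=(-3−2·2036/163)/(866/163)=-4561/866
back: M4=-4561/866
back: M3=2036/163−56/163·-4561/866=6192/433
back: M2=-68/7−5/28·6192/433=-5312/433
back: M1=1/5−1/5·-5312/433=1149/433
M: M0=0, M1=1149/433, M2=-5312/433, M3=6192/433, M4=-4561/866, M5=0
seg 0: a=0, c=M0/2=0, d=(M1−M0)/(6·3)=383/2598, b=Δ0−h0·(2M0+M1)/6=-1715/2598
seg 1: a=2, c=M1/2=1149/866, d=(M2−M1)/(6·2)=-6461/5196, b=Δ1−h1·(2M1+M2)/6=4313/1299
seg 2: a=4, c=M2/2=-2656/433, d=(M3−M2)/(6·1)=5752/1299, b=Δ2−h2·(2M2+M3)/6=-8176/1299
seg 3: a=-4, c=M3/2=3096/433, d=(M4−M3)/(6·2)=-16945/10392, b=Δ3−h3·(2M3+M4)/6=-6856/1299
seg 4: a=1, c=M4/2=-4561/1732, d=(M5−M4)/(6·1)=4561/5196, b=Δ4−h4·(2M4+M5)/6=9757/2598
t_q=4 → seg 1, τ=1; S=2+4313/1299·τ+1149/866·τ²+-6461/5196·τ³=9359/1732

  seg 0: a=0 b=-1715/2598 c=0 d=383/2598
  seg 1: a=2 b=4313/1299 c=1149/866 d=-6461/5196
  seg 2: a=4 b=-8176/1299 c=-2656/433 d=5752/1299
  seg 3: a=-4 b=-6856/1299 c=3096/433 d=-16945/10392
  seg 4: a=1 b=9757/2598 c=-4561/1732 d=4561/5196
S(4) = 9359/1732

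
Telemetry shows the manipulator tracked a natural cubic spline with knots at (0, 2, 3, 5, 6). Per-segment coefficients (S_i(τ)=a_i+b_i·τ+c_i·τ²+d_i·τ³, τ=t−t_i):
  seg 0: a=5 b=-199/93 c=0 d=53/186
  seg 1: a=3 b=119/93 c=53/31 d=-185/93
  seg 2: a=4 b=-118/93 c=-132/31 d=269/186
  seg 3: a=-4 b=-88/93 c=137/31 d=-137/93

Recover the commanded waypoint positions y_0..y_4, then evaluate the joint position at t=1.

y_0 = S_0(0) = a_0 = 5
y_1 = S_1(0) = a_1 = 3
y_2 = S_2(0) = a_2 = 4
y_3 = S_3(0) = a_3 = -4
y_4 = S_3(1) = -2
t_q=1 is in segment 0 (τ=1); S_0(τ)=195/62

y_0=5 y_1=3 y_2=4 y_3=-4 y_4=-2
S(1) = 195/62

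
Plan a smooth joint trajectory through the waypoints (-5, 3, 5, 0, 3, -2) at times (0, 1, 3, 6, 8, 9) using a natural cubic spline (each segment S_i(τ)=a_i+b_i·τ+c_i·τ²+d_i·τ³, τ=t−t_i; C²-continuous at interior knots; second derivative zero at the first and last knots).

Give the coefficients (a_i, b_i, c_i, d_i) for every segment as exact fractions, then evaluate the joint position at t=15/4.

Δ: Δ0=8, Δ1=1, Δ2=-5/3, Δ3=3/2, Δ4=-5
row 1: diag=6, rhs=-42; c'=1/3, d'=-7
row 2: denom=10−2·1/3=28/3; d'=(-16−2·-7)/(28/3)=-3/14
row 3: denom=10−3·9/28=253/28; d'=(19−3·-3/14)/(253/28)=50/23
row 4: denom=6−2·56/253=1406/253; d'=(-39−2·50/23)/(1406/253)=-10967/1406
back: M4=-10967/1406
back: M3=50/23−56/253·-10967/1406=2742/703
back: M2=-3/14−9/28·2742/703=-1032/703
back: M1=-7−1/3·-1032/703=-4577/703
M: M0=0, M1=-4577/703, M2=-1032/703, M3=2742/703, M4=-10967/1406, M5=0
seg 0: a=-5, c=M0/2=0, d=(M1−M0)/(6·1)=-4577/4218, b=Δ0−h0·(2M0+M1)/6=38321/4218
seg 1: a=3, c=M1/2=-4577/1406, d=(M2−M1)/(6·2)=3545/8436, b=Δ1−h1·(2M1+M2)/6=12295/2109
seg 2: a=5, c=M2/2=-516/703, d=(M3−M2)/(6·3)=17/57, b=Δ2−h2·(2M2+M3)/6=-4532/2109
seg 3: a=0, c=M3/2=1371/703, d=(M4−M3)/(6·2)=-16451/16872, b=Δ3−h3·(2M3+M4)/6=3163/2109
seg 4: a=3, c=M4/2=-10967/2812, d=(M5−M4)/(6·1)=10967/8436, b=Δ4−h4·(2M4+M5)/6=-10123/4218
t_q=15/4 → seg 2, τ=3/4; S=5+-4532/2109·τ+-516/703·τ²+17/57·τ³=139533/44992

  seg 0: a=-5 b=38321/4218 c=0 d=-4577/4218
  seg 1: a=3 b=12295/2109 c=-4577/1406 d=3545/8436
  seg 2: a=5 b=-4532/2109 c=-516/703 d=17/57
  seg 3: a=0 b=3163/2109 c=1371/703 d=-16451/16872
  seg 4: a=3 b=-10123/4218 c=-10967/2812 d=10967/8436
S(15/4) = 139533/44992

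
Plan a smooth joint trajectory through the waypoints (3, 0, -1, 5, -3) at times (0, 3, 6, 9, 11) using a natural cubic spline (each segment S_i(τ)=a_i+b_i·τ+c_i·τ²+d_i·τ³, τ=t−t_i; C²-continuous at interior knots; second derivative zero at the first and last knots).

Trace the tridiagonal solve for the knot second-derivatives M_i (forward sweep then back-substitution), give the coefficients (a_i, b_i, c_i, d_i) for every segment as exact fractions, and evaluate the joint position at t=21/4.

  seg 0: a=3 b=-182/207 c=0 d=-25/1863
  seg 1: a=0 b=-257/207 c=-25/207 d=263/1863
  seg 2: a=-1 b=382/207 c=238/207 d=-682/1863
  seg 3: a=5 b=-236/207 c=-148/69 d=74/207
S(21/4) = -115/64

Δ: Δ0=-1, Δ1=-1/3, Δ2=2, Δ3=-4
row 1: diag=12, rhs=4; c'=1/4, d'=1/3
row 2: denom=12−3·1/4=45/4; d'=(14−3·1/3)/(45/4)=52/45
row 3: denom=10−3·4/15=46/5; d'=(-36−3·52/45)/(46/5)=-296/69
back: M3=-296/69
back: M2=52/45−4/15·-296/69=476/207
back: M1=1/3−1/4·476/207=-50/207
M: M0=0, M1=-50/207, M2=476/207, M3=-296/69, M4=0
seg 0: a=3, c=M0/2=0, d=(M1−M0)/(6·3)=-25/1863, b=Δ0−h0·(2M0+M1)/6=-182/207
seg 1: a=0, c=M1/2=-25/207, d=(M2−M1)/(6·3)=263/1863, b=Δ1−h1·(2M1+M2)/6=-257/207
seg 2: a=-1, c=M2/2=238/207, d=(M3−M2)/(6·3)=-682/1863, b=Δ2−h2·(2M2+M3)/6=382/207
seg 3: a=5, c=M3/2=-148/69, d=(M4−M3)/(6·2)=74/207, b=Δ3−h3·(2M3+M4)/6=-236/207
t_q=21/4 → seg 1, τ=9/4; S=0+-257/207·τ+-25/207·τ²+263/1863·τ³=-115/64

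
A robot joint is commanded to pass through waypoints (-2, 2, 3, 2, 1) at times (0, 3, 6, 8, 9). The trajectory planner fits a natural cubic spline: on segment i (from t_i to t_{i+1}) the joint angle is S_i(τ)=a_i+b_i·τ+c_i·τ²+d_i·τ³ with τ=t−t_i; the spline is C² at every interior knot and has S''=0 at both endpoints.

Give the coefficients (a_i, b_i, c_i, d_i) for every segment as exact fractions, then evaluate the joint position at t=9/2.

Δ: Δ0=4/3, Δ1=1/3, Δ2=-1/2, Δ3=-1
row 1: diag=12, rhs=-6; c'=1/4, d'=-1/2
row 2: denom=10−3·1/4=37/4; d'=(-5−3·-1/2)/(37/4)=-14/37
row 3: denom=6−2·8/37=206/37; d'=(-3−2·-14/37)/(206/37)=-83/206
back: M3=-83/206
back: M2=-14/37−8/37·-83/206=-30/103
back: M1=-1/2−1/4·-30/103=-44/103
M: M0=0, M1=-44/103, M2=-30/103, M3=-83/206, M4=0
seg 0: a=-2, c=M0/2=0, d=(M1−M0)/(6·3)=-22/927, b=Δ0−h0·(2M0+M1)/6=478/309
seg 1: a=2, c=M1/2=-22/103, d=(M2−M1)/(6·3)=7/927, b=Δ1−h1·(2M1+M2)/6=280/309
seg 2: a=3, c=M2/2=-15/103, d=(M3−M2)/(6·2)=-23/2472, b=Δ2−h2·(2M2+M3)/6=-53/309
seg 3: a=2, c=M3/2=-83/412, d=(M4−M3)/(6·1)=83/1236, b=Δ3−h3·(2M3+M4)/6=-535/618
t_q=9/2 → seg 1, τ=3/2; S=2+280/309·τ+-22/103·τ²+7/927·τ³=2393/824

  seg 0: a=-2 b=478/309 c=0 d=-22/927
  seg 1: a=2 b=280/309 c=-22/103 d=7/927
  seg 2: a=3 b=-53/309 c=-15/103 d=-23/2472
  seg 3: a=2 b=-535/618 c=-83/412 d=83/1236
S(9/2) = 2393/824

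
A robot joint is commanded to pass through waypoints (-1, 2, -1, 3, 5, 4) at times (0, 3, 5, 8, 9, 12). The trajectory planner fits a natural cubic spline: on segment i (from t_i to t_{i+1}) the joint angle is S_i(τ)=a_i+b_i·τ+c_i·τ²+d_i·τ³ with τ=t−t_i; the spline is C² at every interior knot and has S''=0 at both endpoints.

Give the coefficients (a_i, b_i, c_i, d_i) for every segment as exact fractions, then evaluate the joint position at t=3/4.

  seg 0: a=-1 b=1741/888 c=0 d=-853/7992
  seg 1: a=2 b=-409/444 c=-853/888 d=149/444
  seg 2: a=-1 b=-109/148 c=935/888 d=-967/7992
  seg 3: a=3 b=685/296 c=-4/111 d=-247/888
  seg 4: a=5 b=625/444 c=-773/888 d=773/7992
S(3/4) = 8059/18944

Δ: Δ0=1, Δ1=-3/2, Δ2=4/3, Δ3=2, Δ4=-1/3
row 1: diag=10, rhs=-15; c'=1/5, d'=-3/2
row 2: denom=10−2·1/5=48/5; d'=(17−2·-3/2)/(48/5)=25/12
row 3: denom=8−3·5/16=113/16; d'=(4−3·25/12)/(113/16)=-36/113
row 4: denom=8−1·16/113=888/113; d'=(-14−1·-36/113)/(888/113)=-773/444
back: M4=-773/444
back: M3=-36/113−16/113·-773/444=-8/111
back: M2=25/12−5/16·-8/111=935/444
back: M1=-3/2−1/5·935/444=-853/444
M: M0=0, M1=-853/444, M2=935/444, M3=-8/111, M4=-773/444, M5=0
seg 0: a=-1, c=M0/2=0, d=(M1−M0)/(6·3)=-853/7992, b=Δ0−h0·(2M0+M1)/6=1741/888
seg 1: a=2, c=M1/2=-853/888, d=(M2−M1)/(6·2)=149/444, b=Δ1−h1·(2M1+M2)/6=-409/444
seg 2: a=-1, c=M2/2=935/888, d=(M3−M2)/(6·3)=-967/7992, b=Δ2−h2·(2M2+M3)/6=-109/148
seg 3: a=3, c=M3/2=-4/111, d=(M4−M3)/(6·1)=-247/888, b=Δ3−h3·(2M3+M4)/6=685/296
seg 4: a=5, c=M4/2=-773/888, d=(M5−M4)/(6·3)=773/7992, b=Δ4−h4·(2M4+M5)/6=625/444
t_q=3/4 → seg 0, τ=3/4; S=-1+1741/888·τ+0·τ²+-853/7992·τ³=8059/18944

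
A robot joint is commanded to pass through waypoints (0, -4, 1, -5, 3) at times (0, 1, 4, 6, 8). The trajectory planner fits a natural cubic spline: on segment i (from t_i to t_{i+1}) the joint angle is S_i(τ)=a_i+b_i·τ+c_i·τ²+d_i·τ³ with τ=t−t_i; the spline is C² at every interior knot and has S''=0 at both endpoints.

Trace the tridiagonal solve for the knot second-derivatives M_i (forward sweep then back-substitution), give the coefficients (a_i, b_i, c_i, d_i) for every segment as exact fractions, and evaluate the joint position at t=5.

Δ: Δ0=-4, Δ1=5/3, Δ2=-3, Δ3=4
row 1: diag=8, rhs=34; c'=3/8, d'=17/4
row 2: denom=10−3·3/8=71/8; d'=(-28−3·17/4)/(71/8)=-326/71
row 3: denom=8−2·16/71=536/71; d'=(42−2·-326/71)/(536/71)=1817/268
back: M3=1817/268
back: M2=-326/71−16/71·1817/268=-410/67
back: M1=17/4−3/8·-410/67=877/134
M: M0=0, M1=877/134, M2=-410/67, M3=1817/268, M4=0
seg 0: a=0, c=M0/2=0, d=(M1−M0)/(6·1)=877/804, b=Δ0−h0·(2M0+M1)/6=-4093/804
seg 1: a=-4, c=M1/2=877/268, d=(M2−M1)/(6·3)=-1697/2412, b=Δ1−h1·(2M1+M2)/6=-731/402
seg 2: a=1, c=M2/2=-205/67, d=(M3−M2)/(6·2)=3457/3216, b=Δ2−h2·(2M2+M3)/6=-949/804
seg 3: a=-5, c=M3/2=1817/536, d=(M4−M3)/(6·2)=-1817/3216, b=Δ3−h3·(2M3+M4)/6=-209/402
t_q=5 → seg 2, τ=1; S=1+-949/804·τ+-205/67·τ²+3457/3216·τ³=-2321/1072

  seg 0: a=0 b=-4093/804 c=0 d=877/804
  seg 1: a=-4 b=-731/402 c=877/268 d=-1697/2412
  seg 2: a=1 b=-949/804 c=-205/67 d=3457/3216
  seg 3: a=-5 b=-209/402 c=1817/536 d=-1817/3216
S(5) = -2321/1072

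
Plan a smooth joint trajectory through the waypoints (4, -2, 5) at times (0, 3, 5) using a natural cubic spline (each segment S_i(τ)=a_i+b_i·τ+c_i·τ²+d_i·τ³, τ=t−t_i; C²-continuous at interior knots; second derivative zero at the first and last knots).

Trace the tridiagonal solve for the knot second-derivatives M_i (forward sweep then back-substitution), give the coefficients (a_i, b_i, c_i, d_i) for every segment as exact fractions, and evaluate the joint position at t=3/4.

Δ: Δ0=-2, Δ1=7/2
row 1: diag=10, rhs=33; c'=1/5, d'=33/10
back: M1=33/10
M: M0=0, M1=33/10, M2=0
seg 0: a=4, c=M0/2=0, d=(M1−M0)/(6·3)=11/60, b=Δ0−h0·(2M0+M1)/6=-73/20
seg 1: a=-2, c=M1/2=33/20, d=(M2−M1)/(6·2)=-11/40, b=Δ1−h1·(2M1+M2)/6=13/10
t_q=3/4 → seg 0, τ=3/4; S=4+-73/20·τ+0·τ²+11/60·τ³=343/256

  seg 0: a=4 b=-73/20 c=0 d=11/60
  seg 1: a=-2 b=13/10 c=33/20 d=-11/40
S(3/4) = 343/256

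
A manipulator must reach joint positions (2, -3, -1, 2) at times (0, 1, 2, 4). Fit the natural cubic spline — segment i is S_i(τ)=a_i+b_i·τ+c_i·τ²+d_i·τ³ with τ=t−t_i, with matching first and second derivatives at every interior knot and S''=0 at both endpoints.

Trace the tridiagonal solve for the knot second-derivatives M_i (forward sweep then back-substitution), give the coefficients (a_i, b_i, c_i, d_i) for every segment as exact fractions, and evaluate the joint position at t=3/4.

Δ: Δ0=-5, Δ1=2, Δ2=3/2
row 1: diag=4, rhs=42; c'=1/4, d'=21/2
row 2: denom=6−1·1/4=23/4; d'=(-3−1·21/2)/(23/4)=-54/23
back: M2=-54/23
back: M1=21/2−1/4·-54/23=255/23
M: M0=0, M1=255/23, M2=-54/23, M3=0
seg 0: a=2, c=M0/2=0, d=(M1−M0)/(6·1)=85/46, b=Δ0−h0·(2M0+M1)/6=-315/46
seg 1: a=-3, c=M1/2=255/46, d=(M2−M1)/(6·1)=-103/46, b=Δ1−h1·(2M1+M2)/6=-30/23
seg 2: a=-1, c=M2/2=-27/23, d=(M3−M2)/(6·2)=9/46, b=Δ2−h2·(2M2+M3)/6=141/46
t_q=3/4 → seg 0, τ=3/4; S=2+-315/46·τ+0·τ²+85/46·τ³=-6937/2944

  seg 0: a=2 b=-315/46 c=0 d=85/46
  seg 1: a=-3 b=-30/23 c=255/46 d=-103/46
  seg 2: a=-1 b=141/46 c=-27/23 d=9/46
S(3/4) = -6937/2944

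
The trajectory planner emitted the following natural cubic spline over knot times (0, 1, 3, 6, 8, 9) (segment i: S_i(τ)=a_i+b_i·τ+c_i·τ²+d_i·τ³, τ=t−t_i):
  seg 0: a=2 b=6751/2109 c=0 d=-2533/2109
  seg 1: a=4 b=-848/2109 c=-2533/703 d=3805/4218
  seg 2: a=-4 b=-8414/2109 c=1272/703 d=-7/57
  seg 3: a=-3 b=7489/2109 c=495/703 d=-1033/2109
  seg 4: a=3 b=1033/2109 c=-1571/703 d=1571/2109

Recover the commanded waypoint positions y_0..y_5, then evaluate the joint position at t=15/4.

y_0=2 y_1=4 y_2=-4 y_3=-3 y_4=3 y_5=2
S(15/4) = -271131/44992

y_0 = S_0(0) = a_0 = 2
y_1 = S_1(0) = a_1 = 4
y_2 = S_2(0) = a_2 = -4
y_3 = S_3(0) = a_3 = -3
y_4 = S_4(0) = a_4 = 3
y_5 = S_4(1) = 2
t_q=15/4 is in segment 2 (τ=3/4); S_2(τ)=-271131/44992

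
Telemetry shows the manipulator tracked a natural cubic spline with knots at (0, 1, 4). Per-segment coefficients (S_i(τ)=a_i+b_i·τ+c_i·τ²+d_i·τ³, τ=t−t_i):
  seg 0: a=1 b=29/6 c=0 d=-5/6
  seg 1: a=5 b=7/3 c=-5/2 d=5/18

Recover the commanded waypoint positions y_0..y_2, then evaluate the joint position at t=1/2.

y_0=1 y_1=5 y_2=-3
S(1/2) = 53/16

y_0 = S_0(0) = a_0 = 1
y_1 = S_1(0) = a_1 = 5
y_2 = S_1(3) = -3
t_q=1/2 is in segment 0 (τ=1/2); S_0(τ)=53/16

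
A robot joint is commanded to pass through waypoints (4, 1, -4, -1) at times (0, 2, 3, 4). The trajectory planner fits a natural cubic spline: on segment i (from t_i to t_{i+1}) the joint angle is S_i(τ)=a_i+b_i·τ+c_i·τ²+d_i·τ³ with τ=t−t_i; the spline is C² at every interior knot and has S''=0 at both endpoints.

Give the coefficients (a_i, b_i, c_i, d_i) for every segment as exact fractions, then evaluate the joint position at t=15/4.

  seg 0: a=4 b=19/46 c=0 d=-11/23
  seg 1: a=1 b=-245/46 c=-66/23 d=147/46
  seg 2: a=-4 b=-34/23 c=309/46 d=-103/46
S(15/4) = -6697/2944

Δ: Δ0=-3/2, Δ1=-5, Δ2=3
row 1: diag=6, rhs=-21; c'=1/6, d'=-7/2
row 2: denom=4−1·1/6=23/6; d'=(48−1·-7/2)/(23/6)=309/23
back: M2=309/23
back: M1=-7/2−1/6·309/23=-132/23
M: M0=0, M1=-132/23, M2=309/23, M3=0
seg 0: a=4, c=M0/2=0, d=(M1−M0)/(6·2)=-11/23, b=Δ0−h0·(2M0+M1)/6=19/46
seg 1: a=1, c=M1/2=-66/23, d=(M2−M1)/(6·1)=147/46, b=Δ1−h1·(2M1+M2)/6=-245/46
seg 2: a=-4, c=M2/2=309/46, d=(M3−M2)/(6·1)=-103/46, b=Δ2−h2·(2M2+M3)/6=-34/23
t_q=15/4 → seg 2, τ=3/4; S=-4+-34/23·τ+309/46·τ²+-103/46·τ³=-6697/2944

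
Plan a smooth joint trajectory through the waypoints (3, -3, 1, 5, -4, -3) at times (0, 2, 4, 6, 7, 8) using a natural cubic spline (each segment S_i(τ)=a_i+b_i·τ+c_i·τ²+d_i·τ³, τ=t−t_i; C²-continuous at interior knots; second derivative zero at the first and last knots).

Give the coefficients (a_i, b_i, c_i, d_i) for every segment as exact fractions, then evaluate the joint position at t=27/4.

  seg 0: a=3 b=-1251/313 c=0 d=78/313
  seg 1: a=-3 b=-315/313 c=468/313 d=5/1252
  seg 2: a=1 b=1572/313 c=951/626 d=-1897/1252
  seg 3: a=5 b=-2217/313 c=-2370/313 d=1770/313
  seg 4: a=-4 b=-1647/313 c=2940/313 d=-980/313
S(27/4) = -21893/10016

Δ: Δ0=-3, Δ1=2, Δ2=2, Δ3=-9, Δ4=1
row 1: diag=8, rhs=30; c'=1/4, d'=15/4
row 2: denom=8−2·1/4=15/2; d'=(0−2·15/4)/(15/2)=-1
row 3: denom=6−2·4/15=82/15; d'=(-66−2·-1)/(82/15)=-480/41
row 4: denom=4−1·15/82=313/82; d'=(60−1·-480/41)/(313/82)=5880/313
back: M4=5880/313
back: M3=-480/41−15/82·5880/313=-4740/313
back: M2=-1−4/15·-4740/313=951/313
back: M1=15/4−1/4·951/313=936/313
M: M0=0, M1=936/313, M2=951/313, M3=-4740/313, M4=5880/313, M5=0
seg 0: a=3, c=M0/2=0, d=(M1−M0)/(6·2)=78/313, b=Δ0−h0·(2M0+M1)/6=-1251/313
seg 1: a=-3, c=M1/2=468/313, d=(M2−M1)/(6·2)=5/1252, b=Δ1−h1·(2M1+M2)/6=-315/313
seg 2: a=1, c=M2/2=951/626, d=(M3−M2)/(6·2)=-1897/1252, b=Δ2−h2·(2M2+M3)/6=1572/313
seg 3: a=5, c=M3/2=-2370/313, d=(M4−M3)/(6·1)=1770/313, b=Δ3−h3·(2M3+M4)/6=-2217/313
seg 4: a=-4, c=M4/2=2940/313, d=(M5−M4)/(6·1)=-980/313, b=Δ4−h4·(2M4+M5)/6=-1647/313
t_q=27/4 → seg 3, τ=3/4; S=5+-2217/313·τ+-2370/313·τ²+1770/313·τ³=-21893/10016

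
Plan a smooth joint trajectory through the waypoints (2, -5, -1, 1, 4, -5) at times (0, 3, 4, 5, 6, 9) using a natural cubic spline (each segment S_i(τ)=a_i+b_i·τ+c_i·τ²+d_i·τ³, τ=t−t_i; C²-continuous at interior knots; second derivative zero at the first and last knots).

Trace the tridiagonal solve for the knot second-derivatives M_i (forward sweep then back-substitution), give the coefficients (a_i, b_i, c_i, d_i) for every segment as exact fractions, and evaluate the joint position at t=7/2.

Δ: Δ0=-7/3, Δ1=4, Δ2=2, Δ3=3, Δ4=-3
row 1: diag=8, rhs=38; c'=1/8, d'=19/4
row 2: denom=4−1·1/8=31/8; d'=(-12−1·19/4)/(31/8)=-134/31
row 3: denom=4−1·8/31=116/31; d'=(6−1·-134/31)/(116/31)=80/29
row 4: denom=8−1·31/116=897/116; d'=(-36−1·80/29)/(897/116)=-4496/897
back: M4=-4496/897
back: M3=80/29−31/116·-4496/897=3676/897
back: M2=-134/31−8/31·3676/897=-4826/897
back: M1=19/4−1/8·-4826/897=4864/897
M: M0=0, M1=4864/897, M2=-4826/897, M3=3676/897, M4=-4496/897, M5=0
seg 0: a=2, c=M0/2=0, d=(M1−M0)/(6·3)=2432/8073, b=Δ0−h0·(2M0+M1)/6=-4525/897
seg 1: a=-5, c=M1/2=2432/897, d=(M2−M1)/(6·1)=-1615/897, b=Δ1−h1·(2M1+M2)/6=2771/897
seg 2: a=-1, c=M2/2=-2413/897, d=(M3−M2)/(6·1)=109/69, b=Δ2−h2·(2M2+M3)/6=930/299
seg 3: a=1, c=M3/2=1838/897, d=(M4−M3)/(6·1)=-454/299, b=Δ3−h3·(2M3+M4)/6=2215/897
seg 4: a=4, c=M4/2=-2248/897, d=(M5−M4)/(6·3)=2248/8073, b=Δ4−h4·(2M4+M5)/6=1805/897
t_q=7/2 → seg 1, τ=1/2; S=-5+2771/897·τ+2432/897·τ²+-1615/897·τ³=-21547/7176

  seg 0: a=2 b=-4525/897 c=0 d=2432/8073
  seg 1: a=-5 b=2771/897 c=2432/897 d=-1615/897
  seg 2: a=-1 b=930/299 c=-2413/897 d=109/69
  seg 3: a=1 b=2215/897 c=1838/897 d=-454/299
  seg 4: a=4 b=1805/897 c=-2248/897 d=2248/8073
S(7/2) = -21547/7176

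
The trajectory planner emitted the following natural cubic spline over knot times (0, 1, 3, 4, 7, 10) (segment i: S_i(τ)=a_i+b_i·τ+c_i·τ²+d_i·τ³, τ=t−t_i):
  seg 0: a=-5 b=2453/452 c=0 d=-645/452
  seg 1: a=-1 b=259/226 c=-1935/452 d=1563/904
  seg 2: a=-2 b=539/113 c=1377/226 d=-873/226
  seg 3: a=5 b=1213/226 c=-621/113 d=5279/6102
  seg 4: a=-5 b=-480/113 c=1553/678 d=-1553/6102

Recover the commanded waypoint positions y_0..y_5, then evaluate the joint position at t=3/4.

y_0 = S_0(0) = a_0 = -5
y_1 = S_1(0) = a_1 = -1
y_2 = S_2(0) = a_2 = -2
y_3 = S_3(0) = a_3 = 5
y_4 = S_4(0) = a_4 = -5
y_5 = S_4(3) = -4
t_q=3/4 is in segment 0 (τ=3/4); S_0(τ)=-44311/28928

y_0=-5 y_1=-1 y_2=-2 y_3=5 y_4=-5 y_5=-4
S(3/4) = -44311/28928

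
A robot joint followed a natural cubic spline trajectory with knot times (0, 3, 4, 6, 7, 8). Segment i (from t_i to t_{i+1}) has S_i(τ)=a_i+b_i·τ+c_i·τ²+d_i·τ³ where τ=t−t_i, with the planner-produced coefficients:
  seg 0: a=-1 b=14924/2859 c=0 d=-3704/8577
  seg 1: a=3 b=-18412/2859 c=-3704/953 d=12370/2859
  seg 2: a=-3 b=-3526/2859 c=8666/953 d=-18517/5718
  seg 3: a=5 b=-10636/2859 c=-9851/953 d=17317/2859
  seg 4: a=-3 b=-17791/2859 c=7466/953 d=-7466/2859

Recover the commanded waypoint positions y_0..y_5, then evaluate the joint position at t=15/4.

y_0 = S_0(0) = a_0 = -1
y_1 = S_1(0) = a_1 = 3
y_2 = S_2(0) = a_2 = -3
y_3 = S_3(0) = a_3 = 5
y_4 = S_4(0) = a_4 = -3
y_5 = S_4(1) = -4
t_q=15/4 is in segment 1 (τ=3/4); S_1(τ)=-66815/30496

y_0=-1 y_1=3 y_2=-3 y_3=5 y_4=-3 y_5=-4
S(15/4) = -66815/30496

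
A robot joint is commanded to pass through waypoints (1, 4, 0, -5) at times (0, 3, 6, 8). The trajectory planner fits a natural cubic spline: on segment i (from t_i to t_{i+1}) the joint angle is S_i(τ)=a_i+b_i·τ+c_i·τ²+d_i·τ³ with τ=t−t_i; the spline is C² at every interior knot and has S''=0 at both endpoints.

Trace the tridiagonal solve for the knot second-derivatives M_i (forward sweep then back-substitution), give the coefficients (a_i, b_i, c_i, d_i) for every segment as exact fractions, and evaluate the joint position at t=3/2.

  seg 0: a=1 b=341/222 c=0 d=-119/1998
  seg 1: a=4 b=-8/111 c=-119/222 d=77/1998
  seg 2: a=0 b=-499/222 c=-7/37 d=7/222
S(3/2) = 1837/592

Δ: Δ0=1, Δ1=-4/3, Δ2=-5/2
row 1: diag=12, rhs=-14; c'=1/4, d'=-7/6
row 2: denom=10−3·1/4=37/4; d'=(-7−3·-7/6)/(37/4)=-14/37
back: M2=-14/37
back: M1=-7/6−1/4·-14/37=-119/111
M: M0=0, M1=-119/111, M2=-14/37, M3=0
seg 0: a=1, c=M0/2=0, d=(M1−M0)/(6·3)=-119/1998, b=Δ0−h0·(2M0+M1)/6=341/222
seg 1: a=4, c=M1/2=-119/222, d=(M2−M1)/(6·3)=77/1998, b=Δ1−h1·(2M1+M2)/6=-8/111
seg 2: a=0, c=M2/2=-7/37, d=(M3−M2)/(6·2)=7/222, b=Δ2−h2·(2M2+M3)/6=-499/222
t_q=3/2 → seg 0, τ=3/2; S=1+341/222·τ+0·τ²+-119/1998·τ³=1837/592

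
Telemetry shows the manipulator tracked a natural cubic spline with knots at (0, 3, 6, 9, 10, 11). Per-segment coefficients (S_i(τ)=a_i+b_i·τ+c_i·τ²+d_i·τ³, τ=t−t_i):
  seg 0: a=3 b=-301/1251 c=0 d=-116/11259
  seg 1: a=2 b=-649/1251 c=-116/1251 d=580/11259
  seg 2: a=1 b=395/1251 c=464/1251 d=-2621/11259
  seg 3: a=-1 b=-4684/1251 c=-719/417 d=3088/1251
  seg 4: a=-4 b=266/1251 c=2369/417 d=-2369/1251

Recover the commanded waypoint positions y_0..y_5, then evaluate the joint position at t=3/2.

y_0 = S_0(0) = a_0 = 3
y_1 = S_1(0) = a_1 = 2
y_2 = S_2(0) = a_2 = 1
y_3 = S_3(0) = a_3 = -1
y_4 = S_4(0) = a_4 = -4
y_5 = S_4(1) = 0
t_q=3/2 is in segment 0 (τ=3/2); S_0(τ)=362/139

y_0=3 y_1=2 y_2=1 y_3=-1 y_4=-4 y_5=0
S(3/2) = 362/139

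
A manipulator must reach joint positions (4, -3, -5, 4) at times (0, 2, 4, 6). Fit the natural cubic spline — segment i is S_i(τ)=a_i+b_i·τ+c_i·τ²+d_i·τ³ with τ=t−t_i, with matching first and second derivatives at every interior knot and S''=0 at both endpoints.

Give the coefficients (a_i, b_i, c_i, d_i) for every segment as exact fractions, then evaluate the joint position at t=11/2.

  seg 0: a=4 b=-19/5 c=0 d=3/40
  seg 1: a=-3 b=-29/10 c=9/20 d=1/4
  seg 2: a=-5 b=19/10 c=39/20 d=-13/40
S(11/2) = 73/64

Δ: Δ0=-7/2, Δ1=-1, Δ2=9/2
row 1: diag=8, rhs=15; c'=1/4, d'=15/8
row 2: denom=8−2·1/4=15/2; d'=(33−2·15/8)/(15/2)=39/10
back: M2=39/10
back: M1=15/8−1/4·39/10=9/10
M: M0=0, M1=9/10, M2=39/10, M3=0
seg 0: a=4, c=M0/2=0, d=(M1−M0)/(6·2)=3/40, b=Δ0−h0·(2M0+M1)/6=-19/5
seg 1: a=-3, c=M1/2=9/20, d=(M2−M1)/(6·2)=1/4, b=Δ1−h1·(2M1+M2)/6=-29/10
seg 2: a=-5, c=M2/2=39/20, d=(M3−M2)/(6·2)=-13/40, b=Δ2−h2·(2M2+M3)/6=19/10
t_q=11/2 → seg 2, τ=3/2; S=-5+19/10·τ+39/20·τ²+-13/40·τ³=73/64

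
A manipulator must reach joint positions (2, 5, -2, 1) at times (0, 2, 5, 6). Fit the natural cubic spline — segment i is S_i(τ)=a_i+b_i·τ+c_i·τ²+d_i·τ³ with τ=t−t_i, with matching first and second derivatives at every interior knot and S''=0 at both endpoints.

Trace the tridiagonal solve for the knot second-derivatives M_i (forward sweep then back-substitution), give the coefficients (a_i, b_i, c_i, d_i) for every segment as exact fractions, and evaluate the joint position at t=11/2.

  seg 0: a=2 b=1199/426 c=0 d=-70/213
  seg 1: a=5 b=-481/426 c=-140/71 d=223/426
  seg 2: a=-2 b=250/213 c=389/142 d=-389/426
S(11/2) = -957/1136

Δ: Δ0=3/2, Δ1=-7/3, Δ2=3
row 1: diag=10, rhs=-23; c'=3/10, d'=-23/10
row 2: denom=8−3·3/10=71/10; d'=(32−3·-23/10)/(71/10)=389/71
back: M2=389/71
back: M1=-23/10−3/10·389/71=-280/71
M: M0=0, M1=-280/71, M2=389/71, M3=0
seg 0: a=2, c=M0/2=0, d=(M1−M0)/(6·2)=-70/213, b=Δ0−h0·(2M0+M1)/6=1199/426
seg 1: a=5, c=M1/2=-140/71, d=(M2−M1)/(6·3)=223/426, b=Δ1−h1·(2M1+M2)/6=-481/426
seg 2: a=-2, c=M2/2=389/142, d=(M3−M2)/(6·1)=-389/426, b=Δ2−h2·(2M2+M3)/6=250/213
t_q=11/2 → seg 2, τ=1/2; S=-2+250/213·τ+389/142·τ²+-389/426·τ³=-957/1136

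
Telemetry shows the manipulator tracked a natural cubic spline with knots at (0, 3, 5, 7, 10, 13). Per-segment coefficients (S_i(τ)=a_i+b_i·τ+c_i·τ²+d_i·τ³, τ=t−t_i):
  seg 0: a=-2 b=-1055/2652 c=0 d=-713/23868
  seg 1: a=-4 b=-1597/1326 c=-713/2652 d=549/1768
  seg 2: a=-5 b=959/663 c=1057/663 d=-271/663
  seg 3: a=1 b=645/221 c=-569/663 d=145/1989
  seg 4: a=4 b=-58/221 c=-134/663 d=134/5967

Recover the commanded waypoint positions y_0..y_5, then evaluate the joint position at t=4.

y_0=-2 y_1=-4 y_2=-5 y_3=1 y_4=4 y_5=2
S(4) = -27383/5304

y_0 = S_0(0) = a_0 = -2
y_1 = S_1(0) = a_1 = -4
y_2 = S_2(0) = a_2 = -5
y_3 = S_3(0) = a_3 = 1
y_4 = S_4(0) = a_4 = 4
y_5 = S_4(3) = 2
t_q=4 is in segment 1 (τ=1); S_1(τ)=-27383/5304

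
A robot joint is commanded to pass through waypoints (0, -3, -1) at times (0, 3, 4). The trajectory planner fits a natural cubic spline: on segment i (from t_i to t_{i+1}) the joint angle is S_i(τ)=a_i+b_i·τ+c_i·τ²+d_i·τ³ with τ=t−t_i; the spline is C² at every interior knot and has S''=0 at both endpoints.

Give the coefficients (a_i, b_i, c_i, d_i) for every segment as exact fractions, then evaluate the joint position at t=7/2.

Δ: Δ0=-1, Δ1=2
row 1: diag=8, rhs=18; c'=1/8, d'=9/4
back: M1=9/4
M: M0=0, M1=9/4, M2=0
seg 0: a=0, c=M0/2=0, d=(M1−M0)/(6·3)=1/8, b=Δ0−h0·(2M0+M1)/6=-17/8
seg 1: a=-3, c=M1/2=9/8, d=(M2−M1)/(6·1)=-3/8, b=Δ1−h1·(2M1+M2)/6=5/4
t_q=7/2 → seg 1, τ=1/2; S=-3+5/4·τ+9/8·τ²+-3/8·τ³=-137/64

  seg 0: a=0 b=-17/8 c=0 d=1/8
  seg 1: a=-3 b=5/4 c=9/8 d=-3/8
S(7/2) = -137/64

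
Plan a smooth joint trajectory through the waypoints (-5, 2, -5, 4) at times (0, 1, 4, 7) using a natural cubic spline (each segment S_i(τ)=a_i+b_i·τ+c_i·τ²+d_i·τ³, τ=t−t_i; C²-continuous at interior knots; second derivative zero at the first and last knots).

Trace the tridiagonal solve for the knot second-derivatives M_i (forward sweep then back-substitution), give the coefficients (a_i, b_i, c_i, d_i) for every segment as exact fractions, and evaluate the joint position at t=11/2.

Δ: Δ0=7, Δ1=-7/3, Δ2=3
row 1: diag=8, rhs=-56; c'=3/8, d'=-7
row 2: denom=12−3·3/8=87/8; d'=(32−3·-7)/(87/8)=424/87
back: M2=424/87
back: M1=-7−3/8·424/87=-256/29
M: M0=0, M1=-256/29, M2=424/87, M3=0
seg 0: a=-5, c=M0/2=0, d=(M1−M0)/(6·1)=-128/87, b=Δ0−h0·(2M0+M1)/6=737/87
seg 1: a=2, c=M1/2=-128/29, d=(M2−M1)/(6·3)=596/783, b=Δ1−h1·(2M1+M2)/6=353/87
seg 2: a=-5, c=M2/2=212/87, d=(M3−M2)/(6·3)=-212/783, b=Δ2−h2·(2M2+M3)/6=-163/87
t_q=11/2 → seg 2, τ=3/2; S=-5+-163/87·τ+212/87·τ²+-212/783·τ³=-94/29

  seg 0: a=-5 b=737/87 c=0 d=-128/87
  seg 1: a=2 b=353/87 c=-128/29 d=596/783
  seg 2: a=-5 b=-163/87 c=212/87 d=-212/783
S(11/2) = -94/29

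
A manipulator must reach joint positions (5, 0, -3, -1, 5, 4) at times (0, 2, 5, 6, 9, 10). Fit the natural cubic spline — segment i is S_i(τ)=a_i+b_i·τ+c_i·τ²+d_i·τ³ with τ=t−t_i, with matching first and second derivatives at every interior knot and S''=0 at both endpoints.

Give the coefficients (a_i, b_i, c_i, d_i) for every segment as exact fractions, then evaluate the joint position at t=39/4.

  seg 0: a=5 b=-441/170 c=0 d=2/85
  seg 1: a=0 b=-393/170 c=12/85 d=151/1530
  seg 2: a=-3 b=6/5 c=35/34 d=-39/170
  seg 3: a=-1 b=437/170 c=29/85 d=-271/1530
  seg 4: a=5 b=-14/85 c=-213/170 d=71/170
S(39/4) = 9461/2176

Δ: Δ0=-5/2, Δ1=-1, Δ2=2, Δ3=2, Δ4=-1
row 1: diag=10, rhs=9; c'=3/10, d'=9/10
row 2: denom=8−3·3/10=71/10; d'=(18−3·9/10)/(71/10)=153/71
row 3: denom=8−1·10/71=558/71; d'=(0−1·153/71)/(558/71)=-17/62
row 4: denom=8−3·71/186=425/62; d'=(-18−3·-17/62)/(425/62)=-213/85
back: M4=-213/85
back: M3=-17/62−71/186·-213/85=58/85
back: M2=153/71−10/71·58/85=35/17
back: M1=9/10−3/10·35/17=24/85
M: M0=0, M1=24/85, M2=35/17, M3=58/85, M4=-213/85, M5=0
seg 0: a=5, c=M0/2=0, d=(M1−M0)/(6·2)=2/85, b=Δ0−h0·(2M0+M1)/6=-441/170
seg 1: a=0, c=M1/2=12/85, d=(M2−M1)/(6·3)=151/1530, b=Δ1−h1·(2M1+M2)/6=-393/170
seg 2: a=-3, c=M2/2=35/34, d=(M3−M2)/(6·1)=-39/170, b=Δ2−h2·(2M2+M3)/6=6/5
seg 3: a=-1, c=M3/2=29/85, d=(M4−M3)/(6·3)=-271/1530, b=Δ3−h3·(2M3+M4)/6=437/170
seg 4: a=5, c=M4/2=-213/170, d=(M5−M4)/(6·1)=71/170, b=Δ4−h4·(2M4+M5)/6=-14/85
t_q=39/4 → seg 4, τ=3/4; S=5+-14/85·τ+-213/170·τ²+71/170·τ³=9461/2176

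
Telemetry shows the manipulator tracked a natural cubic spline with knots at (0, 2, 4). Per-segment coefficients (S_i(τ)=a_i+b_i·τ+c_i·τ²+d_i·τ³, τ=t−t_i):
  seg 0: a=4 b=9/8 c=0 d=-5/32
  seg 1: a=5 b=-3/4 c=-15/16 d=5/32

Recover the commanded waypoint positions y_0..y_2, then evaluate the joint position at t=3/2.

y_0 = S_0(0) = a_0 = 4
y_1 = S_1(0) = a_1 = 5
y_2 = S_1(2) = 1
t_q=3/2 is in segment 0 (τ=3/2); S_0(τ)=1321/256

y_0=4 y_1=5 y_2=1
S(3/2) = 1321/256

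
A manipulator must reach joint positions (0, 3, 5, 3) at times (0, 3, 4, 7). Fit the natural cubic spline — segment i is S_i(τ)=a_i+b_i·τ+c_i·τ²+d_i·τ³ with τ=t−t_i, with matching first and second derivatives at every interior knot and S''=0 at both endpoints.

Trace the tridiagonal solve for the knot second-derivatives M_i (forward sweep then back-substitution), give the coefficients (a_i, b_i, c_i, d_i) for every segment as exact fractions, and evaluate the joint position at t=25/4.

  seg 0: a=0 b=31/63 c=0 d=32/567
  seg 1: a=3 b=127/63 c=32/63 d=-11/21
  seg 2: a=5 b=92/63 c=-67/63 d=67/567
S(25/4) = 1903/448

Δ: Δ0=1, Δ1=2, Δ2=-2/3
row 1: diag=8, rhs=6; c'=1/8, d'=3/4
row 2: denom=8−1·1/8=63/8; d'=(-16−1·3/4)/(63/8)=-134/63
back: M2=-134/63
back: M1=3/4−1/8·-134/63=64/63
M: M0=0, M1=64/63, M2=-134/63, M3=0
seg 0: a=0, c=M0/2=0, d=(M1−M0)/(6·3)=32/567, b=Δ0−h0·(2M0+M1)/6=31/63
seg 1: a=3, c=M1/2=32/63, d=(M2−M1)/(6·1)=-11/21, b=Δ1−h1·(2M1+M2)/6=127/63
seg 2: a=5, c=M2/2=-67/63, d=(M3−M2)/(6·3)=67/567, b=Δ2−h2·(2M2+M3)/6=92/63
t_q=25/4 → seg 2, τ=9/4; S=5+92/63·τ+-67/63·τ²+67/567·τ³=1903/448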